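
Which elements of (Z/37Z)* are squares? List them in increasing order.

Square k = 1,…,18 (k and 37−k give the same square):
1²=1, 2²=4, 3²=9, 4²=16, 5²=25, 6²=36, 7²≡12, 8²≡27, 9²≡7, 10²≡26, 11²≡10, 12²≡33, 13²≡21, 14²≡11, 15²≡3, 16²≡34, 17²≡30, 18²≡28 (mod 37).
So the quadratic residues mod 37 are {1, 3, 4, 7, 9, 10, 11, 12, 16, 21, 25, 26, 27, 28, 30, 33, 34, 36}.

1,3,4,7,9,10,11,12,16,21,25,26,27,28,30,33,34,36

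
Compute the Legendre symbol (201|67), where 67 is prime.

First reduce: 201 ≡ 0 (mod 67).
Top reduces to 0: gcd > 1, so the symbol is 0.

0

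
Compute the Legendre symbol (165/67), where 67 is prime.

Euler's criterion: (165/67) ≡ 31^33 (mod 67).
31^2 ≡ 23 (mod 67)
31^4 ≡ 60 (mod 67)
31^8 ≡ 49 (mod 67)
31^16 ≡ 56 (mod 67)
31^32 ≡ 54 (mod 67)
31^33 = 31^(32+1) ≡ 66 (mod 67).
Result is 66 ≡ −1, so (165/67) = −1.

-1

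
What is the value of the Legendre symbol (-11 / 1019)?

-1

Euler's criterion: (-11/1019) ≡ 1008^509 (mod 1019).
1008^2 ≡ 121 (mod 1019)
1008^4 ≡ 375 (mod 1019)
1008^8 ≡ 3 (mod 1019)
1008^16 ≡ 9 (mod 1019)
1008^32 ≡ 81 (mod 1019)
1008^64 ≡ 447 (mod 1019)
1008^128 ≡ 85 (mod 1019)
1008^256 ≡ 92 (mod 1019)
1008^509 = 1008^(256+128+64+32+16+8+4+1) ≡ 1018 (mod 1019).
Result is 1018 ≡ −1, so (-11/1019) = −1.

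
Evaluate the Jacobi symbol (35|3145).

Reciprocity: 35 ≡ 3 and 3145 ≡ 1 (mod 4), so (35/3145) = +(3145/35).
Reduce top mod 35: now compute (30/35).
Pull out 2: since 35 ≡ 3 (mod 8), (2/35) = -1.
Reciprocity: 15 ≡ 3 and 35 ≡ 3 (mod 4), so (15/35) = −(35/15).
Reduce top mod 15: now compute (5/15).
Reciprocity: 5 ≡ 1 and 15 ≡ 3 (mod 4), so (5/15) = +(15/5).
Reduce top mod 5: now compute (0/5).
Top reduces to 0: gcd > 1, so the symbol is 0.

0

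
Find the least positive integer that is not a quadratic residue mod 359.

7

(2/359) = +1, so 2 is a residue.
(3/359) = +1, so 3 is a residue.
(4/359) = +1, so 4 is a residue.
(5/359) = +1, so 5 is a residue.
(6/359) = +1, so 6 is a residue.
(7/359) = −1, so 7 is the smallest positive non-residue mod 359.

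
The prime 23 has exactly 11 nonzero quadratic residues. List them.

Square k = 1,…,11 (k and 23−k give the same square):
1²=1, 2²=4, 3²=9, 4²=16, 5²≡2, 6²≡13, 7²≡3, 8²≡18, 9²≡12, 10²≡8, 11²≡6 (mod 23).
So the quadratic residues mod 23 are {1, 2, 3, 4, 6, 8, 9, 12, 13, 16, 18}.

1, 2, 3, 4, 6, 8, 9, 12, 13, 16, 18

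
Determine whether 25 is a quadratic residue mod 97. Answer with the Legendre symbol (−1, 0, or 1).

1

Reciprocity: 25 ≡ 1 and 97 ≡ 1 (mod 4), so (25/97) = +(97/25).
Reduce top mod 25: now compute (22/25).
Pull out 2: since 25 ≡ 1 (mod 8), (2/25) = +1.
Reciprocity: 11 ≡ 3 and 25 ≡ 1 (mod 4), so (11/25) = +(25/11).
Reduce top mod 11: now compute (3/11).
Reciprocity: 3 ≡ 3 and 11 ≡ 3 (mod 4), so (3/11) = −(11/3).
Reduce top mod 3: now compute (2/3).
Pull out 2: since 3 ≡ 3 (mod 8), (2/3) = -1.
Reached (1/3) = 1. Collecting the sign flips along the way, the symbol is +1.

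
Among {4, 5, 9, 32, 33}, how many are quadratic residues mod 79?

4

(4/79) = +1 → QR.
(5/79) = +1 → QR.
(9/79) = +1 → QR.
(32/79) = +1 → QR.
(33/79) = -1 → non-residue.
Total quadratic residues among the 5: 4.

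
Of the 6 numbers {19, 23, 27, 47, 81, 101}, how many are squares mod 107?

(19/107) = +1 → QR.
(23/107) = +1 → QR.
(27/107) = +1 → QR.
(47/107) = +1 → QR.
(81/107) = +1 → QR.
(101/107) = +1 → QR.
Total quadratic residues among the 6: 6.

6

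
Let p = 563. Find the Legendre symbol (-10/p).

-1

Euler's criterion: (-10/563) ≡ 553^281 (mod 563).
553^2 ≡ 100 (mod 563)
553^4 ≡ 429 (mod 563)
553^8 ≡ 503 (mod 563)
553^16 ≡ 222 (mod 563)
553^32 ≡ 303 (mod 563)
553^64 ≡ 40 (mod 563)
553^128 ≡ 474 (mod 563)
553^256 ≡ 39 (mod 563)
553^281 = 553^(256+16+8+1) ≡ 562 (mod 563).
Result is 562 ≡ −1, so (-10/563) = −1.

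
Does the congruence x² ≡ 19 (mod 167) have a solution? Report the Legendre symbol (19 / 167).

Euler's criterion: (19/167) ≡ 19^83 (mod 167).
19^2 ≡ 27 (mod 167)
19^4 ≡ 61 (mod 167)
19^8 ≡ 47 (mod 167)
19^16 ≡ 38 (mod 167)
19^32 ≡ 108 (mod 167)
19^64 ≡ 141 (mod 167)
19^83 = 19^(64+16+2+1) ≡ 1 (mod 167).
Result is 1, so (19/167) = 1.

1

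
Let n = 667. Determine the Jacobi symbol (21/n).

Reciprocity: 21 ≡ 1 and 667 ≡ 3 (mod 4), so (21/667) = +(667/21).
Reduce top mod 21: now compute (16/21).
Pull out 2^4: since 21 ≡ 5 (mod 8), (2/21) = -1, so (2/21)^4 = +1.
Reached (1/21) = 1. Collecting the sign flips along the way, the symbol is +1.

1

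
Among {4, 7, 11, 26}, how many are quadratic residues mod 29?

2

(4/29) = +1 → QR.
(7/29) = +1 → QR.
(11/29) = -1 → non-residue.
(26/29) = -1 → non-residue.
Total quadratic residues among the 4: 2.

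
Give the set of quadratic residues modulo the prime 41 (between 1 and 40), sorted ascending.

Square k = 1,…,20 (k and 41−k give the same square):
1²=1, 2²=4, 3²=9, 4²=16, 5²=25, 6²=36, 7²≡8, 8²≡23, 9²≡40, 10²≡18, 11²≡39, 12²≡21, 13²≡5, 14²≡32, 15²≡20, 16²≡10, 17²≡2, 18²≡37, 19²≡33, 20²≡31 (mod 41).
So the quadratic residues mod 41 are {1, 2, 4, 5, 8, 9, 10, 16, 18, 20, 21, 23, 25, 31, 32, 33, 36, 37, 39, 40}.

1 2 4 5 8 9 10 16 18 20 21 23 25 31 32 33 36 37 39 40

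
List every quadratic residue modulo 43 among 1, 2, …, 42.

1, 4, 6, 9, 10, 11, 13, 14, 15, 16, 17, 21, 23, 24, 25, 31, 35, 36, 38, 40, 41

Square k = 1,…,21 (k and 43−k give the same square):
1²=1, 2²=4, 3²=9, 4²=16, 5²=25, 6²=36, 7²≡6, 8²≡21, 9²≡38, 10²≡14, 11²≡35, 12²≡15, 13²≡40, 14²≡24, 15²≡10, 16²≡41, 17²≡31, 18²≡23, 19²≡17, 20²≡13, 21²≡11 (mod 43).
So the quadratic residues mod 43 are {1, 4, 6, 9, 10, 11, 13, 14, 15, 16, 17, 21, 23, 24, 25, 31, 35, 36, 38, 40, 41}.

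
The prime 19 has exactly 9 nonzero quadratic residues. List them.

Square k = 1,…,9 (k and 19−k give the same square):
1²=1, 2²=4, 3²=9, 4²=16, 5²≡6, 6²≡17, 7²≡11, 8²≡7, 9²≡5 (mod 19).
So the quadratic residues mod 19 are {1, 4, 5, 6, 7, 9, 11, 16, 17}.

1,4,5,6,7,9,11,16,17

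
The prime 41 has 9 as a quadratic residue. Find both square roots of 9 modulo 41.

41 ≡ 1 (mod 4), so we find a root by search.
Trying successive values, 3² = 9 ≡ 9 (mod 41). The other root is 41 − 3 = 38.

3, 38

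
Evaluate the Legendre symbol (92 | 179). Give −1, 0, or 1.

Euler's criterion: (92/179) ≡ 92^89 (mod 179).
92^2 ≡ 51 (mod 179)
92^4 ≡ 95 (mod 179)
92^8 ≡ 75 (mod 179)
92^16 ≡ 76 (mod 179)
92^32 ≡ 48 (mod 179)
92^64 ≡ 156 (mod 179)
92^89 = 92^(64+16+8+1) ≡ 178 (mod 179).
Result is 178 ≡ −1, so (92/179) = −1.

-1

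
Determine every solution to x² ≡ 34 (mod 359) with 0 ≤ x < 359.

109, 250

Since 359 ≡ 3 (mod 4), a square root of 34 is 34^((359+1)/4) = 34^90 mod 359.
Repeated squaring: 34^2≡79, 34^4≡138, 34^8≡17, 34^16≡289, 34^32≡233, 34^64≡80 (mod 359).
34^90 = 34^(64+16+8+2) ≡ 250 (mod 359).
Check: 250² = 62500 ≡ 34 (mod 359). The two roots are 109 and 250.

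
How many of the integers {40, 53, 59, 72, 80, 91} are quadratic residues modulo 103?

(40/103) = -1 → non-residue.
(53/103) = -1 → non-residue.
(59/103) = +1 → QR.
(72/103) = +1 → QR.
(80/103) = -1 → non-residue.
(91/103) = +1 → QR.
Total quadratic residues among the 6: 3.

3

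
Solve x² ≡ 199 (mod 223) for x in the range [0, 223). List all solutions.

83, 140

Since 223 ≡ 3 (mod 4), a square root of 199 is 199^((223+1)/4) = 199^56 mod 223.
Repeated squaring: 199^2≡130, 199^4≡175, 199^8≡74, 199^16≡124, 199^32≡212 (mod 223).
199^56 = 199^(32+16+8) ≡ 83 (mod 223).
Check: 83² = 6889 ≡ 199 (mod 223). The two roots are 83 and 140.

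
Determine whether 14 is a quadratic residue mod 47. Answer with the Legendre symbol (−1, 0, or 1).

Pull out 2: since 47 ≡ 7 (mod 8), (2/47) = +1.
Reciprocity: 7 ≡ 3 and 47 ≡ 3 (mod 4), so (7/47) = −(47/7).
Reduce top mod 7: now compute (5/7).
Reciprocity: 5 ≡ 1 and 7 ≡ 3 (mod 4), so (5/7) = +(7/5).
Reduce top mod 5: now compute (2/5).
Pull out 2: since 5 ≡ 5 (mod 8), (2/5) = -1.
Reached (1/5) = 1. Collecting the sign flips along the way, the symbol is +1.

1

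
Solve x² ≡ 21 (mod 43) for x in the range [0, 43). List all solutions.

8, 35

Since 43 ≡ 3 (mod 4), a square root of 21 is 21^((43+1)/4) = 21^11 mod 43.
Repeated squaring: 21^2≡11, 21^4≡35, 21^8≡21 (mod 43).
21^11 = 21^(8+2+1) ≡ 35 (mod 43).
Check: 35² = 1225 ≡ 21 (mod 43). The two roots are 8 and 35.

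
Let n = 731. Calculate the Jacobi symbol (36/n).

Pull out 2^2: since 731 ≡ 3 (mod 8), (2/731) = -1, so (2/731)^2 = +1.
Reciprocity: 9 ≡ 1 and 731 ≡ 3 (mod 4), so (9/731) = +(731/9).
Reduce top mod 9: now compute (2/9).
Pull out 2: since 9 ≡ 1 (mod 8), (2/9) = +1.
Reached (1/9) = 1. Collecting the sign flips along the way, the symbol is +1.

1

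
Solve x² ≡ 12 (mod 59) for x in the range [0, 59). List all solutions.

Since 59 ≡ 3 (mod 4), a square root of 12 is 12^((59+1)/4) = 12^15 mod 59.
Repeated squaring: 12^2≡26, 12^4≡27, 12^8≡21 (mod 59).
12^15 = 12^(8+4+2+1) ≡ 22 (mod 59).
Check: 22² = 484 ≡ 12 (mod 59). The two roots are 22 and 37.

22, 37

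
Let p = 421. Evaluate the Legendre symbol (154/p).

-1

Euler's criterion: (154/421) ≡ 154^210 (mod 421).
154^2 ≡ 140 (mod 421)
154^4 ≡ 234 (mod 421)
154^8 ≡ 26 (mod 421)
154^16 ≡ 255 (mod 421)
154^32 ≡ 191 (mod 421)
154^64 ≡ 275 (mod 421)
154^128 ≡ 266 (mod 421)
154^210 = 154^(128+64+16+2) ≡ 420 (mod 421).
Result is 420 ≡ −1, so (154/421) = −1.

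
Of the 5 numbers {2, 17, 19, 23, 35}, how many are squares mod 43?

(2/43) = -1 → non-residue.
(17/43) = +1 → QR.
(19/43) = -1 → non-residue.
(23/43) = +1 → QR.
(35/43) = +1 → QR.
Total quadratic residues among the 5: 3.

3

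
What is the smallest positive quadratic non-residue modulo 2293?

2

(2/2293) = −1, so 2 is the smallest positive non-residue mod 2293.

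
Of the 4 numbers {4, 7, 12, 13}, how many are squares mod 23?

(4/23) = +1 → QR.
(7/23) = -1 → non-residue.
(12/23) = +1 → QR.
(13/23) = +1 → QR.
Total quadratic residues among the 4: 3.

3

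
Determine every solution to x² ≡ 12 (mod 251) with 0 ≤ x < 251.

Since 251 ≡ 3 (mod 4), a square root of 12 is 12^((251+1)/4) = 12^63 mod 251.
Repeated squaring: 12^2≡144, 12^4≡154, 12^8≡122, 12^16≡75, 12^32≡103 (mod 251).
12^63 = 12^(32+16+8+4+2+1) ≡ 152 (mod 251).
Check: 152² = 23104 ≡ 12 (mod 251). The two roots are 99 and 152.

99, 152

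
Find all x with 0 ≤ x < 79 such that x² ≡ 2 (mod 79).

Since 79 ≡ 3 (mod 4), a square root of 2 is 2^((79+1)/4) = 2^20 mod 79.
Repeated squaring: 2^2≡4, 2^4≡16, 2^8≡19, 2^16≡45 (mod 79).
2^20 = 2^(16+4) ≡ 9 (mod 79).
Check: 9² = 81 ≡ 2 (mod 79). The two roots are 9 and 70.

9, 70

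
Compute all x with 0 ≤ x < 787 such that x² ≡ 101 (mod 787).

Since 787 ≡ 3 (mod 4), a square root of 101 is 101^((787+1)/4) = 101^197 mod 787.
Repeated squaring: 101^2≡757, 101^4≡113, 101^8≡177, 101^16≡636, 101^32≡765, 101^64≡484, 101^128≡517 (mod 787).
101^197 = 101^(128+64+4+1) ≡ 730 (mod 787).
Check: 730² = 532900 ≡ 101 (mod 787). The two roots are 57 and 730.

57, 730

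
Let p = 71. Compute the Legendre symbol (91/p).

1

First reduce: 91 ≡ 20 (mod 71).
Pull out 2^2: since 71 ≡ 7 (mod 8), (2/71) = +1, so (2/71)^2 = +1.
Reciprocity: 5 ≡ 1 and 71 ≡ 3 (mod 4), so (5/71) = +(71/5).
Reduce top mod 5: now compute (1/5).
Reached (1/5) = 1. Collecting the sign flips along the way, the symbol is +1.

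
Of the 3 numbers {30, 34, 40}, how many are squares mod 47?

(30/47) = -1 → non-residue.
(34/47) = +1 → QR.
(40/47) = -1 → non-residue.
Total quadratic residues among the 3: 1.

1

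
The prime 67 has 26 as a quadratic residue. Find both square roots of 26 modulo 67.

19, 48

Since 67 ≡ 3 (mod 4), a square root of 26 is 26^((67+1)/4) = 26^17 mod 67.
Repeated squaring: 26^2≡6, 26^4≡36, 26^8≡23, 26^16≡60 (mod 67).
26^17 = 26^(16+1) ≡ 19 (mod 67).
Check: 19² = 361 ≡ 26 (mod 67). The two roots are 19 and 48.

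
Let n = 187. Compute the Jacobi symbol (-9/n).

First reduce: -9 ≡ 178 (mod 187).
Pull out 2: since 187 ≡ 3 (mod 8), (2/187) = -1.
Reciprocity: 89 ≡ 1 and 187 ≡ 3 (mod 4), so (89/187) = +(187/89).
Reduce top mod 89: now compute (9/89).
Reciprocity: 9 ≡ 1 and 89 ≡ 1 (mod 4), so (9/89) = +(89/9).
Reduce top mod 9: now compute (8/9).
Pull out 2^3: since 9 ≡ 1 (mod 8), (2/9) = +1, so (2/9)^3 = +1.
Reached (1/9) = 1. Collecting the sign flips along the way, the symbol is -1.

-1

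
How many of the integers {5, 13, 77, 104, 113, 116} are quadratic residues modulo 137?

(5/137) = -1 → non-residue.
(13/137) = -1 → non-residue.
(77/137) = +1 → QR.
(104/137) = -1 → non-residue.
(113/137) = -1 → non-residue.
(116/137) = -1 → non-residue.
Total quadratic residues among the 6: 1.

1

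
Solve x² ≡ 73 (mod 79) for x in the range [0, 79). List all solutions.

28, 51

Since 79 ≡ 3 (mod 4), a square root of 73 is 73^((79+1)/4) = 73^20 mod 79.
Repeated squaring: 73^2≡36, 73^4≡32, 73^8≡76, 73^16≡9 (mod 79).
73^20 = 73^(16+4) ≡ 51 (mod 79).
Check: 51² = 2601 ≡ 73 (mod 79). The two roots are 28 and 51.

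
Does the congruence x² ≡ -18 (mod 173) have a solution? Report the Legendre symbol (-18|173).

Euler's criterion: (-18/173) ≡ 155^86 (mod 173).
155^2 ≡ 151 (mod 173)
155^4 ≡ 138 (mod 173)
155^8 ≡ 14 (mod 173)
155^16 ≡ 23 (mod 173)
155^32 ≡ 10 (mod 173)
155^64 ≡ 100 (mod 173)
155^86 = 155^(64+16+4+2) ≡ 172 (mod 173).
Result is 172 ≡ −1, so (-18/173) = −1.

-1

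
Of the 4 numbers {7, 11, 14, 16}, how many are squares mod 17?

1

(7/17) = -1 → non-residue.
(11/17) = -1 → non-residue.
(14/17) = -1 → non-residue.
(16/17) = +1 → QR.
Total quadratic residues among the 4: 1.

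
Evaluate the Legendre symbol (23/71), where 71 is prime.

-1

Reciprocity: 23 ≡ 3 and 71 ≡ 3 (mod 4), so (23/71) = −(71/23).
Reduce top mod 23: now compute (2/23).
Pull out 2: since 23 ≡ 7 (mod 8), (2/23) = +1.
Reached (1/23) = 1. Collecting the sign flips along the way, the symbol is -1.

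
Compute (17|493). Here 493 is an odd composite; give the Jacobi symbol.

0

Reciprocity: 17 ≡ 1 and 493 ≡ 1 (mod 4), so (17/493) = +(493/17).
Reduce top mod 17: now compute (0/17).
Top reduces to 0: gcd > 1, so the symbol is 0.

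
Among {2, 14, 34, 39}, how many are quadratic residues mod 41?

2

(2/41) = +1 → QR.
(14/41) = -1 → non-residue.
(34/41) = -1 → non-residue.
(39/41) = +1 → QR.
Total quadratic residues among the 4: 2.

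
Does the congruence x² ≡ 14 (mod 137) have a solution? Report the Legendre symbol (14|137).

1

Euler's criterion: (14/137) ≡ 14^68 (mod 137).
14^2 ≡ 59 (mod 137)
14^4 ≡ 56 (mod 137)
14^8 ≡ 122 (mod 137)
14^16 ≡ 88 (mod 137)
14^32 ≡ 72 (mod 137)
14^64 ≡ 115 (mod 137)
14^68 = 14^(64+4) ≡ 1 (mod 137).
Result is 1, so (14/137) = 1.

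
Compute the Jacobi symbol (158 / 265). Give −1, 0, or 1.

-1

Pull out 2: since 265 ≡ 1 (mod 8), (2/265) = +1.
Reciprocity: 79 ≡ 3 and 265 ≡ 1 (mod 4), so (79/265) = +(265/79).
Reduce top mod 79: now compute (28/79).
Pull out 2^2: since 79 ≡ 7 (mod 8), (2/79) = +1, so (2/79)^2 = +1.
Reciprocity: 7 ≡ 3 and 79 ≡ 3 (mod 4), so (7/79) = −(79/7).
Reduce top mod 7: now compute (2/7).
Pull out 2: since 7 ≡ 7 (mod 8), (2/7) = +1.
Reached (1/7) = 1. Collecting the sign flips along the way, the symbol is -1.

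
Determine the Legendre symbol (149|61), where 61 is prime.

First reduce: 149 ≡ 27 (mod 61).
Reciprocity: 27 ≡ 3 and 61 ≡ 1 (mod 4), so (27/61) = +(61/27).
Reduce top mod 27: now compute (7/27).
Reciprocity: 7 ≡ 3 and 27 ≡ 3 (mod 4), so (7/27) = −(27/7).
Reduce top mod 7: now compute (6/7).
Pull out 2: since 7 ≡ 7 (mod 8), (2/7) = +1.
Reciprocity: 3 ≡ 3 and 7 ≡ 3 (mod 4), so (3/7) = −(7/3).
Reduce top mod 3: now compute (1/3).
Reached (1/3) = 1. Collecting the sign flips along the way, the symbol is +1.

1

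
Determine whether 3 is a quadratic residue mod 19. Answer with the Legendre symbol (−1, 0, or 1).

-1

Reciprocity: 3 ≡ 3 and 19 ≡ 3 (mod 4), so (3/19) = −(19/3).
Reduce top mod 3: now compute (1/3).
Reached (1/3) = 1. Collecting the sign flips along the way, the symbol is -1.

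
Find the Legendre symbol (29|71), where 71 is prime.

Reciprocity: 29 ≡ 1 and 71 ≡ 3 (mod 4), so (29/71) = +(71/29).
Reduce top mod 29: now compute (13/29).
Reciprocity: 13 ≡ 1 and 29 ≡ 1 (mod 4), so (13/29) = +(29/13).
Reduce top mod 13: now compute (3/13).
Reciprocity: 3 ≡ 3 and 13 ≡ 1 (mod 4), so (3/13) = +(13/3).
Reduce top mod 3: now compute (1/3).
Reached (1/3) = 1. Collecting the sign flips along the way, the symbol is +1.

1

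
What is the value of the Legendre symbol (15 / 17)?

Euler's criterion: (15/17) ≡ 15^8 (mod 17).
15^2 ≡ 4 (mod 17)
15^4 ≡ 16 (mod 17)
15^8 ≡ 1 (mod 17)
15^8 = 15^(8) ≡ 1 (mod 17).
Result is 1, so (15/17) = 1.

1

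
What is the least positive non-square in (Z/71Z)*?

(2/71) = +1, so 2 is a residue.
(3/71) = +1, so 3 is a residue.
(4/71) = +1, so 4 is a residue.
(5/71) = +1, so 5 is a residue.
(6/71) = +1, so 6 is a residue.
(7/71) = −1, so 7 is the smallest positive non-residue mod 71.

7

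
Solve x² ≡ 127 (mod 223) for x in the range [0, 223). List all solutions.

57, 166

Since 223 ≡ 3 (mod 4), a square root of 127 is 127^((223+1)/4) = 127^56 mod 223.
Repeated squaring: 127^2≡73, 127^4≡200, 127^8≡83, 127^16≡199, 127^32≡130 (mod 223).
127^56 = 127^(32+16+8) ≡ 166 (mod 223).
Check: 166² = 27556 ≡ 127 (mod 223). The two roots are 57 and 166.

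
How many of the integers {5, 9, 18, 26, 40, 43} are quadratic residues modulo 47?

(5/47) = -1 → non-residue.
(9/47) = +1 → QR.
(18/47) = +1 → QR.
(26/47) = -1 → non-residue.
(40/47) = -1 → non-residue.
(43/47) = -1 → non-residue.
Total quadratic residues among the 6: 2.

2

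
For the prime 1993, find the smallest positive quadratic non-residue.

5

(2/1993) = +1, so 2 is a residue.
(3/1993) = +1, so 3 is a residue.
(4/1993) = +1, so 4 is a residue.
(5/1993) = −1, so 5 is the smallest positive non-residue mod 1993.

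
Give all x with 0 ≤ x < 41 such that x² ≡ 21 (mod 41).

12, 29

41 ≡ 1 (mod 4), so we find a root by search.
Trying successive values, 12² = 144 ≡ 21 (mod 41). The other root is 41 − 12 = 29.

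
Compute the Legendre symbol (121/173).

Reciprocity: 121 ≡ 1 and 173 ≡ 1 (mod 4), so (121/173) = +(173/121).
Reduce top mod 121: now compute (52/121).
Pull out 2^2: since 121 ≡ 1 (mod 8), (2/121) = +1, so (2/121)^2 = +1.
Reciprocity: 13 ≡ 1 and 121 ≡ 1 (mod 4), so (13/121) = +(121/13).
Reduce top mod 13: now compute (4/13).
Pull out 2^2: since 13 ≡ 5 (mod 8), (2/13) = -1, so (2/13)^2 = +1.
Reached (1/13) = 1. Collecting the sign flips along the way, the symbol is +1.

1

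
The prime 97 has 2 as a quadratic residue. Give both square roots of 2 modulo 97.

97 ≡ 1 (mod 4), so we find a root by search.
Trying successive values, 14² = 196 ≡ 2 (mod 97). The other root is 97 − 14 = 83.

14, 83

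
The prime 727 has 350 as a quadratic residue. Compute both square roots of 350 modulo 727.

Since 727 ≡ 3 (mod 4), a square root of 350 is 350^((727+1)/4) = 350^182 mod 727.
Repeated squaring: 350^2≡364, 350^4≡182, 350^8≡409, 350^16≡71, 350^32≡679, 350^64≡123, 350^128≡589 (mod 727).
350^182 = 350^(128+32+16+4+2) ≡ 628 (mod 727).
Check: 628² = 394384 ≡ 350 (mod 727). The two roots are 99 and 628.

99, 628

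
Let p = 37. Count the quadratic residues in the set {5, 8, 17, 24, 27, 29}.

(5/37) = -1 → non-residue.
(8/37) = -1 → non-residue.
(17/37) = -1 → non-residue.
(24/37) = -1 → non-residue.
(27/37) = +1 → QR.
(29/37) = -1 → non-residue.
Total quadratic residues among the 6: 1.

1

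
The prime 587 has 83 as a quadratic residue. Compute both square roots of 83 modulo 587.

106, 481

Since 587 ≡ 3 (mod 4), a square root of 83 is 83^((587+1)/4) = 83^147 mod 587.
Repeated squaring: 83^2≡432, 83^4≡545, 83^8≡3, 83^16≡9, 83^32≡81, 83^64≡104, 83^128≡250 (mod 587).
83^147 = 83^(128+16+2+1) ≡ 481 (mod 587).
Check: 481² = 231361 ≡ 83 (mod 587). The two roots are 106 and 481.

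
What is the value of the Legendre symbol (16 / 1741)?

Pull out 2^4: since 1741 ≡ 5 (mod 8), (2/1741) = -1, so (2/1741)^4 = +1.
Reached (1/1741) = 1. Collecting the sign flips along the way, the symbol is +1.

1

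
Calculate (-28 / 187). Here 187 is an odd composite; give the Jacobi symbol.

-1

First reduce: -28 ≡ 159 (mod 187).
Reciprocity: 159 ≡ 3 and 187 ≡ 3 (mod 4), so (159/187) = −(187/159).
Reduce top mod 159: now compute (28/159).
Pull out 2^2: since 159 ≡ 7 (mod 8), (2/159) = +1, so (2/159)^2 = +1.
Reciprocity: 7 ≡ 3 and 159 ≡ 3 (mod 4), so (7/159) = −(159/7).
Reduce top mod 7: now compute (5/7).
Reciprocity: 5 ≡ 1 and 7 ≡ 3 (mod 4), so (5/7) = +(7/5).
Reduce top mod 5: now compute (2/5).
Pull out 2: since 5 ≡ 5 (mod 8), (2/5) = -1.
Reached (1/5) = 1. Collecting the sign flips along the way, the symbol is -1.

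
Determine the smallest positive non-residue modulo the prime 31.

3

(2/31) = +1, so 2 is a residue.
(3/31) = −1, so 3 is the smallest positive non-residue mod 31.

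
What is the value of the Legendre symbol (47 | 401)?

Reciprocity: 47 ≡ 3 and 401 ≡ 1 (mod 4), so (47/401) = +(401/47).
Reduce top mod 47: now compute (25/47).
Reciprocity: 25 ≡ 1 and 47 ≡ 3 (mod 4), so (25/47) = +(47/25).
Reduce top mod 25: now compute (22/25).
Pull out 2: since 25 ≡ 1 (mod 8), (2/25) = +1.
Reciprocity: 11 ≡ 3 and 25 ≡ 1 (mod 4), so (11/25) = +(25/11).
Reduce top mod 11: now compute (3/11).
Reciprocity: 3 ≡ 3 and 11 ≡ 3 (mod 4), so (3/11) = −(11/3).
Reduce top mod 3: now compute (2/3).
Pull out 2: since 3 ≡ 3 (mod 8), (2/3) = -1.
Reached (1/3) = 1. Collecting the sign flips along the way, the symbol is +1.

1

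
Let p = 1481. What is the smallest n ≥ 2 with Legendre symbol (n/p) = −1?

3

(2/1481) = +1, so 2 is a residue.
(3/1481) = −1, so 3 is the smallest positive non-residue mod 1481.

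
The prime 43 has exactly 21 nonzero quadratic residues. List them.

Square k = 1,…,21 (k and 43−k give the same square):
1²=1, 2²=4, 3²=9, 4²=16, 5²=25, 6²=36, 7²≡6, 8²≡21, 9²≡38, 10²≡14, 11²≡35, 12²≡15, 13²≡40, 14²≡24, 15²≡10, 16²≡41, 17²≡31, 18²≡23, 19²≡17, 20²≡13, 21²≡11 (mod 43).
So the quadratic residues mod 43 are {1, 4, 6, 9, 10, 11, 13, 14, 15, 16, 17, 21, 23, 24, 25, 31, 35, 36, 38, 40, 41}.

1 4 6 9 10 11 13 14 15 16 17 21 23 24 25 31 35 36 38 40 41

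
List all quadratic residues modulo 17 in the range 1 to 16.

Square k = 1,…,8 (k and 17−k give the same square):
1²=1, 2²=4, 3²=9, 4²=16, 5²≡8, 6²≡2, 7²≡15, 8²≡13 (mod 17).
So the quadratic residues mod 17 are {1, 2, 4, 8, 9, 13, 15, 16}.

1, 2, 4, 8, 9, 13, 15, 16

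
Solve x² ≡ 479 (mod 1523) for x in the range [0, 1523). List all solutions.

Since 1523 ≡ 3 (mod 4), a square root of 479 is 479^((1523+1)/4) = 479^381 mod 1523.
Repeated squaring: 479^2≡991, 479^4≡1269, 479^8≡550, 479^16≡946, 479^32≡915, 479^64≡1098, 479^128≡911, 479^256≡1409 (mod 1523).
479^381 = 479^(256+64+32+16+8+4+1) ≡ 379 (mod 1523).
Check: 379² = 143641 ≡ 479 (mod 1523). The two roots are 379 and 1144.

379, 1144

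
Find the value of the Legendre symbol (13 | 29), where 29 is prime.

Reciprocity: 13 ≡ 1 and 29 ≡ 1 (mod 4), so (13/29) = +(29/13).
Reduce top mod 13: now compute (3/13).
Reciprocity: 3 ≡ 3 and 13 ≡ 1 (mod 4), so (3/13) = +(13/3).
Reduce top mod 3: now compute (1/3).
Reached (1/3) = 1. Collecting the sign flips along the way, the symbol is +1.

1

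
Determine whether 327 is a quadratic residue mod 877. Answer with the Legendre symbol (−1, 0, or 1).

Reciprocity: 327 ≡ 3 and 877 ≡ 1 (mod 4), so (327/877) = +(877/327).
Reduce top mod 327: now compute (223/327).
Reciprocity: 223 ≡ 3 and 327 ≡ 3 (mod 4), so (223/327) = −(327/223).
Reduce top mod 223: now compute (104/223).
Pull out 2^3: since 223 ≡ 7 (mod 8), (2/223) = +1, so (2/223)^3 = +1.
Reciprocity: 13 ≡ 1 and 223 ≡ 3 (mod 4), so (13/223) = +(223/13).
Reduce top mod 13: now compute (2/13).
Pull out 2: since 13 ≡ 5 (mod 8), (2/13) = -1.
Reached (1/13) = 1. Collecting the sign flips along the way, the symbol is +1.

1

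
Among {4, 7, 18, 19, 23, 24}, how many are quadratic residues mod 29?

4

(4/29) = +1 → QR.
(7/29) = +1 → QR.
(18/29) = -1 → non-residue.
(19/29) = -1 → non-residue.
(23/29) = +1 → QR.
(24/29) = +1 → QR.
Total quadratic residues among the 6: 4.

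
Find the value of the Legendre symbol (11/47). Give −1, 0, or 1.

Reciprocity: 11 ≡ 3 and 47 ≡ 3 (mod 4), so (11/47) = −(47/11).
Reduce top mod 11: now compute (3/11).
Reciprocity: 3 ≡ 3 and 11 ≡ 3 (mod 4), so (3/11) = −(11/3).
Reduce top mod 3: now compute (2/3).
Pull out 2: since 3 ≡ 3 (mod 8), (2/3) = -1.
Reached (1/3) = 1. Collecting the sign flips along the way, the symbol is -1.

-1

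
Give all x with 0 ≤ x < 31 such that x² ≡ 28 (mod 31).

Since 31 ≡ 3 (mod 4), a square root of 28 is 28^((31+1)/4) = 28^8 mod 31.
Repeated squaring: 28^2≡9, 28^4≡19, 28^8≡20 (mod 31).
28^8 = 28^(8) ≡ 20 (mod 31).
Check: 20² = 400 ≡ 28 (mod 31). The two roots are 11 and 20.

11, 20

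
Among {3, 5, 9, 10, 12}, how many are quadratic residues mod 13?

(3/13) = +1 → QR.
(5/13) = -1 → non-residue.
(9/13) = +1 → QR.
(10/13) = +1 → QR.
(12/13) = +1 → QR.
Total quadratic residues among the 5: 4.

4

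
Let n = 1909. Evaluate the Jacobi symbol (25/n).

1

Reciprocity: 25 ≡ 1 and 1909 ≡ 1 (mod 4), so (25/1909) = +(1909/25).
Reduce top mod 25: now compute (9/25).
Reciprocity: 9 ≡ 1 and 25 ≡ 1 (mod 4), so (9/25) = +(25/9).
Reduce top mod 9: now compute (7/9).
Reciprocity: 7 ≡ 3 and 9 ≡ 1 (mod 4), so (7/9) = +(9/7).
Reduce top mod 7: now compute (2/7).
Pull out 2: since 7 ≡ 7 (mod 8), (2/7) = +1.
Reached (1/7) = 1. Collecting the sign flips along the way, the symbol is +1.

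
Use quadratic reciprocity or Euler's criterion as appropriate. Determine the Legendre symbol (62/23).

1

Euler's criterion: (62/23) ≡ 16^11 (mod 23).
16^2 ≡ 3 (mod 23)
16^4 ≡ 9 (mod 23)
16^8 ≡ 12 (mod 23)
16^11 = 16^(8+2+1) ≡ 1 (mod 23).
Result is 1, so (62/23) = 1.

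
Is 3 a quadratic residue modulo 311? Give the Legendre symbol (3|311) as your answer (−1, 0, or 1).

Euler's criterion: (3/311) ≡ 3^155 (mod 311).
3^2 ≡ 9 (mod 311)
3^4 ≡ 81 (mod 311)
3^8 ≡ 30 (mod 311)
3^16 ≡ 278 (mod 311)
3^32 ≡ 156 (mod 311)
3^64 ≡ 78 (mod 311)
3^128 ≡ 175 (mod 311)
3^155 = 3^(128+16+8+2+1) ≡ 1 (mod 311).
Result is 1, so (3/311) = 1.

1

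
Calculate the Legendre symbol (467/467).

0

First reduce: 467 ≡ 0 (mod 467).
Top reduces to 0: gcd > 1, so the symbol is 0.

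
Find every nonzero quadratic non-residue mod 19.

Square k = 1,…,9 (k and 19−k give the same square):
1²=1, 2²=4, 3²=9, 4²=16, 5²≡6, 6²≡17, 7²≡11, 8²≡7, 9²≡5 (mod 19).
The residues are {1, 4, 5, 6, 7, 9, 11, 16, 17}; the non-residues are the remaining 9 nonzero classes.

2, 3, 8, 10, 12, 13, 14, 15, 18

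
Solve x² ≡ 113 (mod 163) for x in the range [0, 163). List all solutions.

Since 163 ≡ 3 (mod 4), a square root of 113 is 113^((163+1)/4) = 113^41 mod 163.
Repeated squaring: 113^2≡55, 113^4≡91, 113^8≡131, 113^16≡46, 113^32≡160 (mod 163).
113^41 = 113^(32+8+1) ≡ 90 (mod 163).
Check: 90² = 8100 ≡ 113 (mod 163). The two roots are 73 and 90.

73, 90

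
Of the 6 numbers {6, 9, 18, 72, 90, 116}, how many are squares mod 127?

3

(6/127) = -1 → non-residue.
(9/127) = +1 → QR.
(18/127) = +1 → QR.
(72/127) = +1 → QR.
(90/127) = -1 → non-residue.
(116/127) = -1 → non-residue.
Total quadratic residues among the 6: 3.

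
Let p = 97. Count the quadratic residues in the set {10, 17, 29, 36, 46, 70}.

(10/97) = -1 → non-residue.
(17/97) = -1 → non-residue.
(29/97) = -1 → non-residue.
(36/97) = +1 → QR.
(46/97) = -1 → non-residue.
(70/97) = +1 → QR.
Total quadratic residues among the 6: 2.

2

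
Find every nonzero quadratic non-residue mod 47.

Square k = 1,…,23 (k and 47−k give the same square):
1²=1, 2²=4, 3²=9, 4²=16, 5²=25, 6²=36, 7²≡2, 8²≡17, 9²≡34, 10²≡6, 11²≡27, 12²≡3, 13²≡28, 14²≡8, 15²≡37, 16²≡21, 17²≡7, 18²≡42, 19²≡32, 20²≡24, 21²≡18, 22²≡14, 23²≡12 (mod 47).
The residues are {1, 2, 3, 4, 6, 7, 8, 9, 12, 14, 16, 17, 18, 21, 24, 25, 27, 28, 32, 34, 36, 37, 42}; the non-residues are the remaining 23 nonzero classes.

5, 10, 11, 13, 15, 19, 20, 22, 23, 26, 29, 30, 31, 33, 35, 38, 39, 40, 41, 43, 44, 45, 46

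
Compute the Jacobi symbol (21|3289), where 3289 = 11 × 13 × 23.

-1

Reciprocity: 21 ≡ 1 and 3289 ≡ 1 (mod 4), so (21/3289) = +(3289/21).
Reduce top mod 21: now compute (13/21).
Reciprocity: 13 ≡ 1 and 21 ≡ 1 (mod 4), so (13/21) = +(21/13).
Reduce top mod 13: now compute (8/13).
Pull out 2^3: since 13 ≡ 5 (mod 8), (2/13) = -1, so (2/13)^3 = -1.
Reached (1/13) = 1. Collecting the sign flips along the way, the symbol is -1.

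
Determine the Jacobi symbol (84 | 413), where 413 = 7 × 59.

Pull out 2^2: since 413 ≡ 5 (mod 8), (2/413) = -1, so (2/413)^2 = +1.
Reciprocity: 21 ≡ 1 and 413 ≡ 1 (mod 4), so (21/413) = +(413/21).
Reduce top mod 21: now compute (14/21).
Pull out 2: since 21 ≡ 5 (mod 8), (2/21) = -1.
Reciprocity: 7 ≡ 3 and 21 ≡ 1 (mod 4), so (7/21) = +(21/7).
Reduce top mod 7: now compute (0/7).
Top reduces to 0: gcd > 1, so the symbol is 0.

0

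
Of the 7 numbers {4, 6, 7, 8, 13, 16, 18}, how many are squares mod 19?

(4/19) = +1 → QR.
(6/19) = +1 → QR.
(7/19) = +1 → QR.
(8/19) = -1 → non-residue.
(13/19) = -1 → non-residue.
(16/19) = +1 → QR.
(18/19) = -1 → non-residue.
Total quadratic residues among the 7: 4.

4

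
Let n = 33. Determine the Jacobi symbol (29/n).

1

Reciprocity: 29 ≡ 1 and 33 ≡ 1 (mod 4), so (29/33) = +(33/29).
Reduce top mod 29: now compute (4/29).
Pull out 2^2: since 29 ≡ 5 (mod 8), (2/29) = -1, so (2/29)^2 = +1.
Reached (1/29) = 1. Collecting the sign flips along the way, the symbol is +1.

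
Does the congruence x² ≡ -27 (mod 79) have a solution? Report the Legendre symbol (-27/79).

First reduce: -27 ≡ 52 (mod 79).
Pull out 2^2: since 79 ≡ 7 (mod 8), (2/79) = +1, so (2/79)^2 = +1.
Reciprocity: 13 ≡ 1 and 79 ≡ 3 (mod 4), so (13/79) = +(79/13).
Reduce top mod 13: now compute (1/13).
Reached (1/13) = 1. Collecting the sign flips along the way, the symbol is +1.

1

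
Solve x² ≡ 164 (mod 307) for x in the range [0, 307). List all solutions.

85, 222

Since 307 ≡ 3 (mod 4), a square root of 164 is 164^((307+1)/4) = 164^77 mod 307.
Repeated squaring: 164^2≡187, 164^4≡278, 164^8≡227, 164^16≡260, 164^32≡60, 164^64≡223 (mod 307).
164^77 = 164^(64+8+4+1) ≡ 222 (mod 307).
Check: 222² = 49284 ≡ 164 (mod 307). The two roots are 85 and 222.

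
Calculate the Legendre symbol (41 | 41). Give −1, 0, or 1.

First reduce: 41 ≡ 0 (mod 41).
Top reduces to 0: gcd > 1, so the symbol is 0.

0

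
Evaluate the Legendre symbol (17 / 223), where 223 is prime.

1

Reciprocity: 17 ≡ 1 and 223 ≡ 3 (mod 4), so (17/223) = +(223/17).
Reduce top mod 17: now compute (2/17).
Pull out 2: since 17 ≡ 1 (mod 8), (2/17) = +1.
Reached (1/17) = 1. Collecting the sign flips along the way, the symbol is +1.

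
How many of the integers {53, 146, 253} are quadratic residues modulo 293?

2

(53/293) = +1 → QR.
(146/293) = -1 → non-residue.
(253/293) = +1 → QR.
Total quadratic residues among the 3: 2.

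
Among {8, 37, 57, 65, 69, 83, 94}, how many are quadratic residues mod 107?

(8/107) = -1 → non-residue.
(37/107) = +1 → QR.
(57/107) = +1 → QR.
(65/107) = -1 → non-residue.
(69/107) = +1 → QR.
(83/107) = +1 → QR.
(94/107) = -1 → non-residue.
Total quadratic residues among the 7: 4.

4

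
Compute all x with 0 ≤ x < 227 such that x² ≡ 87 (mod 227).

108, 119

Since 227 ≡ 3 (mod 4), a square root of 87 is 87^((227+1)/4) = 87^57 mod 227.
Repeated squaring: 87^2≡78, 87^4≡182, 87^8≡209, 87^16≡97, 87^32≡102 (mod 227).
87^57 = 87^(32+16+8+1) ≡ 108 (mod 227).
Check: 108² = 11664 ≡ 87 (mod 227). The two roots are 108 and 119.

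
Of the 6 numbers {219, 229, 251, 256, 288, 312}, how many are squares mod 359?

(219/359) = +1 → QR.
(229/359) = +1 → QR.
(251/359) = -1 → non-residue.
(256/359) = +1 → QR.
(288/359) = +1 → QR.
(312/359) = -1 → non-residue.
Total quadratic residues among the 6: 4.

4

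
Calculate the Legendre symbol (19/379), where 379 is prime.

Reciprocity: 19 ≡ 3 and 379 ≡ 3 (mod 4), so (19/379) = −(379/19).
Reduce top mod 19: now compute (18/19).
Pull out 2: since 19 ≡ 3 (mod 8), (2/19) = -1.
Reciprocity: 9 ≡ 1 and 19 ≡ 3 (mod 4), so (9/19) = +(19/9).
Reduce top mod 9: now compute (1/9).
Reached (1/9) = 1. Collecting the sign flips along the way, the symbol is +1.

1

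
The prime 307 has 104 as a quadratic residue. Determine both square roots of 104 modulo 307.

59, 248

Since 307 ≡ 3 (mod 4), a square root of 104 is 104^((307+1)/4) = 104^77 mod 307.
Repeated squaring: 104^2≡71, 104^4≡129, 104^8≡63, 104^16≡285, 104^32≡177, 104^64≡15 (mod 307).
104^77 = 104^(64+8+4+1) ≡ 248 (mod 307).
Check: 248² = 61504 ≡ 104 (mod 307). The two roots are 59 and 248.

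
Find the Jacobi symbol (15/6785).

Reciprocity: 15 ≡ 3 and 6785 ≡ 1 (mod 4), so (15/6785) = +(6785/15).
Reduce top mod 15: now compute (5/15).
Reciprocity: 5 ≡ 1 and 15 ≡ 3 (mod 4), so (5/15) = +(15/5).
Reduce top mod 5: now compute (0/5).
Top reduces to 0: gcd > 1, so the symbol is 0.

0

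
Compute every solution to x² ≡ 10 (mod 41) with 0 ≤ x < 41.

41 ≡ 1 (mod 4), so we find a root by search.
Trying successive values, 16² = 256 ≡ 10 (mod 41). The other root is 41 − 16 = 25.

16, 25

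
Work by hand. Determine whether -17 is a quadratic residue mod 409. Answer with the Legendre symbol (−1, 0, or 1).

Euler's criterion: (-17/409) ≡ 392^204 (mod 409).
392^2 ≡ 289 (mod 409)
392^4 ≡ 85 (mod 409)
392^8 ≡ 272 (mod 409)
392^16 ≡ 364 (mod 409)
392^32 ≡ 389 (mod 409)
392^64 ≡ 400 (mod 409)
392^128 ≡ 81 (mod 409)
392^204 = 392^(128+64+8+4) ≡ 1 (mod 409).
Result is 1, so (-17/409) = 1.

1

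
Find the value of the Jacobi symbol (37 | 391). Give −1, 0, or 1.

Reciprocity: 37 ≡ 1 and 391 ≡ 3 (mod 4), so (37/391) = +(391/37).
Reduce top mod 37: now compute (21/37).
Reciprocity: 21 ≡ 1 and 37 ≡ 1 (mod 4), so (21/37) = +(37/21).
Reduce top mod 21: now compute (16/21).
Pull out 2^4: since 21 ≡ 5 (mod 8), (2/21) = -1, so (2/21)^4 = +1.
Reached (1/21) = 1. Collecting the sign flips along the way, the symbol is +1.

1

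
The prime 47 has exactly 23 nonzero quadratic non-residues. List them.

Square k = 1,…,23 (k and 47−k give the same square):
1²=1, 2²=4, 3²=9, 4²=16, 5²=25, 6²=36, 7²≡2, 8²≡17, 9²≡34, 10²≡6, 11²≡27, 12²≡3, 13²≡28, 14²≡8, 15²≡37, 16²≡21, 17²≡7, 18²≡42, 19²≡32, 20²≡24, 21²≡18, 22²≡14, 23²≡12 (mod 47).
The residues are {1, 2, 3, 4, 6, 7, 8, 9, 12, 14, 16, 17, 18, 21, 24, 25, 27, 28, 32, 34, 36, 37, 42}; the non-residues are the remaining 23 nonzero classes.

5,10,11,13,15,19,20,22,23,26,29,30,31,33,35,38,39,40,41,43,44,45,46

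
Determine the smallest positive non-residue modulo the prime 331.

2

(2/331) = −1, so 2 is the smallest positive non-residue mod 331.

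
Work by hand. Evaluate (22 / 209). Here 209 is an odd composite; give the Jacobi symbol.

Pull out 2: since 209 ≡ 1 (mod 8), (2/209) = +1.
Reciprocity: 11 ≡ 3 and 209 ≡ 1 (mod 4), so (11/209) = +(209/11).
Reduce top mod 11: now compute (0/11).
Top reduces to 0: gcd > 1, so the symbol is 0.

0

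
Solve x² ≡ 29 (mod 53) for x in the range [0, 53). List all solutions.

53 ≡ 1 (mod 4), so we find a root by search.
Trying successive values, 20² = 400 ≡ 29 (mod 53). The other root is 53 − 20 = 33.

20, 33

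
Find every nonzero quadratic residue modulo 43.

Square k = 1,…,21 (k and 43−k give the same square):
1²=1, 2²=4, 3²=9, 4²=16, 5²=25, 6²=36, 7²≡6, 8²≡21, 9²≡38, 10²≡14, 11²≡35, 12²≡15, 13²≡40, 14²≡24, 15²≡10, 16²≡41, 17²≡31, 18²≡23, 19²≡17, 20²≡13, 21²≡11 (mod 43).
So the quadratic residues mod 43 are {1, 4, 6, 9, 10, 11, 13, 14, 15, 16, 17, 21, 23, 24, 25, 31, 35, 36, 38, 40, 41}.

1 4 6 9 10 11 13 14 15 16 17 21 23 24 25 31 35 36 38 40 41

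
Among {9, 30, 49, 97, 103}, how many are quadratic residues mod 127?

4

(9/127) = +1 → QR.
(30/127) = +1 → QR.
(49/127) = +1 → QR.
(97/127) = -1 → non-residue.
(103/127) = +1 → QR.
Total quadratic residues among the 5: 4.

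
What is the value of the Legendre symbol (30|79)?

Pull out 2: since 79 ≡ 7 (mod 8), (2/79) = +1.
Reciprocity: 15 ≡ 3 and 79 ≡ 3 (mod 4), so (15/79) = −(79/15).
Reduce top mod 15: now compute (4/15).
Pull out 2^2: since 15 ≡ 7 (mod 8), (2/15) = +1, so (2/15)^2 = +1.
Reached (1/15) = 1. Collecting the sign flips along the way, the symbol is -1.

-1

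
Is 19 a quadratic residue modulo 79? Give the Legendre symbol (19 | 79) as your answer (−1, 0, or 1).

1

Euler's criterion: (19/79) ≡ 19^39 (mod 79).
19^2 ≡ 45 (mod 79)
19^4 ≡ 50 (mod 79)
19^8 ≡ 51 (mod 79)
19^16 ≡ 73 (mod 79)
19^32 ≡ 36 (mod 79)
19^39 = 19^(32+4+2+1) ≡ 1 (mod 79).
Result is 1, so (19/79) = 1.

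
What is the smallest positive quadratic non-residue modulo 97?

(2/97) = +1, so 2 is a residue.
(3/97) = +1, so 3 is a residue.
(4/97) = +1, so 4 is a residue.
(5/97) = −1, so 5 is the smallest positive non-residue mod 97.

5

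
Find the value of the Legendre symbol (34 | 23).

First reduce: 34 ≡ 11 (mod 23).
Reciprocity: 11 ≡ 3 and 23 ≡ 3 (mod 4), so (11/23) = −(23/11).
Reduce top mod 11: now compute (1/11).
Reached (1/11) = 1. Collecting the sign flips along the way, the symbol is -1.

-1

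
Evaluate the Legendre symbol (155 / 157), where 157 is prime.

-1

Reciprocity: 155 ≡ 3 and 157 ≡ 1 (mod 4), so (155/157) = +(157/155).
Reduce top mod 155: now compute (2/155).
Pull out 2: since 155 ≡ 3 (mod 8), (2/155) = -1.
Reached (1/155) = 1. Collecting the sign flips along the way, the symbol is -1.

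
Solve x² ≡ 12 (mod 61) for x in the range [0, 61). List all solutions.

16, 45

61 ≡ 1 (mod 4), so we find a root by search.
Trying successive values, 16² = 256 ≡ 12 (mod 61). The other root is 61 − 16 = 45.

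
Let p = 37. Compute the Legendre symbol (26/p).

Euler's criterion: (26/37) ≡ 26^18 (mod 37).
26^2 ≡ 10 (mod 37)
26^4 ≡ 26 (mod 37)
26^8 ≡ 10 (mod 37)
26^16 ≡ 26 (mod 37)
26^18 = 26^(16+2) ≡ 1 (mod 37).
Result is 1, so (26/37) = 1.

1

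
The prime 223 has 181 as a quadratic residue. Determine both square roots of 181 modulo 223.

Since 223 ≡ 3 (mod 4), a square root of 181 is 181^((223+1)/4) = 181^56 mod 223.
Repeated squaring: 181^2≡203, 181^4≡177, 181^8≡109, 181^16≡62, 181^32≡53 (mod 223).
181^56 = 181^(32+16+8) ≡ 36 (mod 223).
Check: 36² = 1296 ≡ 181 (mod 223). The two roots are 36 and 187.

36, 187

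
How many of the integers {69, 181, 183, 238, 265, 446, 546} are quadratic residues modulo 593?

1

(69/593) = -1 → non-residue.
(181/593) = -1 → non-residue.
(183/593) = +1 → QR.
(238/593) = -1 → non-residue.
(265/593) = -1 → non-residue.
(446/593) = -1 → non-residue.
(546/593) = -1 → non-residue.
Total quadratic residues among the 7: 1.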